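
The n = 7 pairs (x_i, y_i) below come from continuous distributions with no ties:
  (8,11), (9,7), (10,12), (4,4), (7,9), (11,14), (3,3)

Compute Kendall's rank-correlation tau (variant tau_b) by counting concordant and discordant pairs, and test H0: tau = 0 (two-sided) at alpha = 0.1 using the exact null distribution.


Step 1: Enumerate the 21 unordered pairs (i,j) with i<j and classify each by sign(x_j-x_i) * sign(y_j-y_i).
  (1,2):dx=+1,dy=-4->D; (1,3):dx=+2,dy=+1->C; (1,4):dx=-4,dy=-7->C; (1,5):dx=-1,dy=-2->C
  (1,6):dx=+3,dy=+3->C; (1,7):dx=-5,dy=-8->C; (2,3):dx=+1,dy=+5->C; (2,4):dx=-5,dy=-3->C
  (2,5):dx=-2,dy=+2->D; (2,6):dx=+2,dy=+7->C; (2,7):dx=-6,dy=-4->C; (3,4):dx=-6,dy=-8->C
  (3,5):dx=-3,dy=-3->C; (3,6):dx=+1,dy=+2->C; (3,7):dx=-7,dy=-9->C; (4,5):dx=+3,dy=+5->C
  (4,6):dx=+7,dy=+10->C; (4,7):dx=-1,dy=-1->C; (5,6):dx=+4,dy=+5->C; (5,7):dx=-4,dy=-6->C
  (6,7):dx=-8,dy=-11->C
Step 2: C = 19, D = 2, total pairs = 21.
Step 3: tau = (C - D)/(n(n-1)/2) = (19 - 2)/21 = 0.809524.
Step 4: Exact two-sided p-value (enumerate n! = 5040 permutations of y under H0): p = 0.010714.
Step 5: alpha = 0.1. reject H0.

tau_b = 0.8095 (C=19, D=2), p = 0.010714, reject H0.


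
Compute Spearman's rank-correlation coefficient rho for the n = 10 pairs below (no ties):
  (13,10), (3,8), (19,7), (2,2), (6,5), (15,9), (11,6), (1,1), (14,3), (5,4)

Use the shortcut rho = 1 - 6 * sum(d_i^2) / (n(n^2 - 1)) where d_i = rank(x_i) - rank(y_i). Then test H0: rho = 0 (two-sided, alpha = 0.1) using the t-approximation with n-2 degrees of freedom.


Step 1: Rank x and y separately (midranks; no ties here).
rank(x): 13->7, 3->3, 19->10, 2->2, 6->5, 15->9, 11->6, 1->1, 14->8, 5->4
rank(y): 10->10, 8->8, 7->7, 2->2, 5->5, 9->9, 6->6, 1->1, 3->3, 4->4
Step 2: d_i = R_x(i) - R_y(i); compute d_i^2.
  (7-10)^2=9, (3-8)^2=25, (10-7)^2=9, (2-2)^2=0, (5-5)^2=0, (9-9)^2=0, (6-6)^2=0, (1-1)^2=0, (8-3)^2=25, (4-4)^2=0
sum(d^2) = 68.
Step 3: rho = 1 - 6*68 / (10*(10^2 - 1)) = 1 - 408/990 = 0.587879.
Step 4: Under H0, t = rho * sqrt((n-2)/(1-rho^2)) = 2.0555 ~ t(8).
Step 5: Two-sided p-value from the t-distribution with 8 df = 0.073878.
Step 6: alpha = 0.1. reject H0.

rho = 0.5879, p = 0.073878, reject H0 at alpha = 0.1.


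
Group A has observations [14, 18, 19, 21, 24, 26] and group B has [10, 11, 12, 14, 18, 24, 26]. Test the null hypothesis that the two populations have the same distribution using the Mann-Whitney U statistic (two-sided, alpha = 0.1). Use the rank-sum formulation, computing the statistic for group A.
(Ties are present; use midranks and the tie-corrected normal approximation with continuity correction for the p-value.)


Step 1: Combine and sort all 13 observations; assign midranks.
sorted (value, group): (10,Y), (11,Y), (12,Y), (14,X), (14,Y), (18,X), (18,Y), (19,X), (21,X), (24,X), (24,Y), (26,X), (26,Y)
ranks: 10->1, 11->2, 12->3, 14->4.5, 14->4.5, 18->6.5, 18->6.5, 19->8, 21->9, 24->10.5, 24->10.5, 26->12.5, 26->12.5
Step 2: Rank sum for X: R1 = 4.5 + 6.5 + 8 + 9 + 10.5 + 12.5 = 51.
Step 3: U_X = R1 - n1(n1+1)/2 = 51 - 6*7/2 = 51 - 21 = 30.
       U_Y = n1*n2 - U_X = 42 - 30 = 12.
Step 4: Ties are present, so use the tie-corrected normal approximation (with continuity correction) for the p-value.
Step 5: p-value = 0.222081; compare to alpha = 0.1. fail to reject H0.

U_X = 30, p = 0.222081, fail to reject H0 at alpha = 0.1.


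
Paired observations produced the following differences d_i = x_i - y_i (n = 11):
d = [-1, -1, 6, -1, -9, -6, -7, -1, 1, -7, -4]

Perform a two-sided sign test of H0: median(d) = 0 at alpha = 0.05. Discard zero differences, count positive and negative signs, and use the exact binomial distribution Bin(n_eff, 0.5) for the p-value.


Step 1: Discard zero differences. Original n = 11; n_eff = number of nonzero differences = 11.
Nonzero differences (with sign): -1, -1, +6, -1, -9, -6, -7, -1, +1, -7, -4
Step 2: Count signs: positive = 2, negative = 9.
Step 3: Under H0: P(positive) = 0.5, so the number of positives S ~ Bin(11, 0.5).
Step 4: Two-sided exact p-value = sum of Bin(11,0.5) probabilities at or below the observed probability = 0.065430.
Step 5: alpha = 0.05. fail to reject H0.

n_eff = 11, pos = 2, neg = 9, p = 0.065430, fail to reject H0.


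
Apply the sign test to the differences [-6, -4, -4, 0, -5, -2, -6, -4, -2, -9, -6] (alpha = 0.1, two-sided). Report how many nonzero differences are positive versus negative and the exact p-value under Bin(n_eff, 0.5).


Step 1: Discard zero differences. Original n = 11; n_eff = number of nonzero differences = 10.
Nonzero differences (with sign): -6, -4, -4, -5, -2, -6, -4, -2, -9, -6
Step 2: Count signs: positive = 0, negative = 10.
Step 3: Under H0: P(positive) = 0.5, so the number of positives S ~ Bin(10, 0.5).
Step 4: Two-sided exact p-value = sum of Bin(10,0.5) probabilities at or below the observed probability = 0.001953.
Step 5: alpha = 0.1. reject H0.

n_eff = 10, pos = 0, neg = 10, p = 0.001953, reject H0.


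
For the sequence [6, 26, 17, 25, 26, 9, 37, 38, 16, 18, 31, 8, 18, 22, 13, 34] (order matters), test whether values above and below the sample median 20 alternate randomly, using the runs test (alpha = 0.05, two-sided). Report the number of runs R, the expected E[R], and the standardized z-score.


Step 1: Compute median = 20; label A = above, B = below.
Labels in order: BABAABAABBABBABA  (n_A = 8, n_B = 8)
Step 2: Count runs R = 12.
Step 3: Under H0 (random ordering), E[R] = 2*n_A*n_B/(n_A+n_B) + 1 = 2*8*8/16 + 1 = 9.0000.
        Var[R] = 2*n_A*n_B*(2*n_A*n_B - n_A - n_B) / ((n_A+n_B)^2 * (n_A+n_B-1)) = 14336/3840 = 3.7333.
        SD[R] = 1.9322.
Step 4: Continuity-corrected z = (R - 0.5 - E[R]) / SD[R] = (12 - 0.5 - 9.0000) / 1.9322 = 1.2939.
Step 5: Two-sided p-value via normal approximation = 2*(1 - Phi(|z|)) = 0.195709.
Step 6: alpha = 0.05. fail to reject H0.

R = 12, z = 1.2939, p = 0.195709, fail to reject H0.


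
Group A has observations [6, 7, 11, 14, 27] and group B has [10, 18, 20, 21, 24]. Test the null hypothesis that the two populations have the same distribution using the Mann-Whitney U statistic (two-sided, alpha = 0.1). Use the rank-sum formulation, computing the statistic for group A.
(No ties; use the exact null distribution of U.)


Step 1: Combine and sort all 10 observations; assign midranks.
sorted (value, group): (6,X), (7,X), (10,Y), (11,X), (14,X), (18,Y), (20,Y), (21,Y), (24,Y), (27,X)
ranks: 6->1, 7->2, 10->3, 11->4, 14->5, 18->6, 20->7, 21->8, 24->9, 27->10
Step 2: Rank sum for X: R1 = 1 + 2 + 4 + 5 + 10 = 22.
Step 3: U_X = R1 - n1(n1+1)/2 = 22 - 5*6/2 = 22 - 15 = 7.
       U_Y = n1*n2 - U_X = 25 - 7 = 18.
Step 4: No ties, so the exact null distribution of U (based on enumerating the C(10,5) = 252 equally likely rank assignments) gives the two-sided p-value.
Step 5: p-value = 0.309524; compare to alpha = 0.1. fail to reject H0.

U_X = 7, p = 0.309524, fail to reject H0 at alpha = 0.1.


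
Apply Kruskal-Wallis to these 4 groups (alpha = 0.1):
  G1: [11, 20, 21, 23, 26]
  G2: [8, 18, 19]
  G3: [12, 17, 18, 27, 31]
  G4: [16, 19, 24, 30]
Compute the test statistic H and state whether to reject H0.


Step 1: Combine all N = 17 observations and assign midranks.
sorted (value, group, rank): (8,G2,1), (11,G1,2), (12,G3,3), (16,G4,4), (17,G3,5), (18,G2,6.5), (18,G3,6.5), (19,G2,8.5), (19,G4,8.5), (20,G1,10), (21,G1,11), (23,G1,12), (24,G4,13), (26,G1,14), (27,G3,15), (30,G4,16), (31,G3,17)
Step 2: Sum ranks within each group.
R_1 = 49 (n_1 = 5)
R_2 = 16 (n_2 = 3)
R_3 = 46.5 (n_3 = 5)
R_4 = 41.5 (n_4 = 4)
Step 3: H = 12/(N(N+1)) * sum(R_i^2/n_i) - 3(N+1)
     = 12/(17*18) * (49^2/5 + 16^2/3 + 46.5^2/5 + 41.5^2/4) - 3*18
     = 0.039216 * 1428.55 - 54
     = 2.021405.
Step 4: Ties present; correction factor C = 1 - 12/(17^3 - 17) = 0.997549. Corrected H = 2.021405 / 0.997549 = 2.026372.
Step 5: Under H0, H ~ chi^2(3); p-value = 0.566951.
Step 6: alpha = 0.1. fail to reject H0.

H = 2.0264, df = 3, p = 0.566951, fail to reject H0.


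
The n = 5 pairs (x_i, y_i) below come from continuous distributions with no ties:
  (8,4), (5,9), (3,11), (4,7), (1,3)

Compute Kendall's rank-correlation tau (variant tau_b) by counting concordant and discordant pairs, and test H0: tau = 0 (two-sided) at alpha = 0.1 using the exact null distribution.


Step 1: Enumerate the 10 unordered pairs (i,j) with i<j and classify each by sign(x_j-x_i) * sign(y_j-y_i).
  (1,2):dx=-3,dy=+5->D; (1,3):dx=-5,dy=+7->D; (1,4):dx=-4,dy=+3->D; (1,5):dx=-7,dy=-1->C
  (2,3):dx=-2,dy=+2->D; (2,4):dx=-1,dy=-2->C; (2,5):dx=-4,dy=-6->C; (3,4):dx=+1,dy=-4->D
  (3,5):dx=-2,dy=-8->C; (4,5):dx=-3,dy=-4->C
Step 2: C = 5, D = 5, total pairs = 10.
Step 3: tau = (C - D)/(n(n-1)/2) = (5 - 5)/10 = 0.000000.
Step 4: Exact two-sided p-value (enumerate n! = 120 permutations of y under H0): p = 1.000000.
Step 5: alpha = 0.1. fail to reject H0.

tau_b = 0.0000 (C=5, D=5), p = 1.000000, fail to reject H0.


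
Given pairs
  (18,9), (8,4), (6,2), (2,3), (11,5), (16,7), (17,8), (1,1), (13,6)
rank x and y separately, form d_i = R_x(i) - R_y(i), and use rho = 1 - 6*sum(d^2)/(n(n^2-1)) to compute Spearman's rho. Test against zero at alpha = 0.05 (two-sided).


Step 1: Rank x and y separately (midranks; no ties here).
rank(x): 18->9, 8->4, 6->3, 2->2, 11->5, 16->7, 17->8, 1->1, 13->6
rank(y): 9->9, 4->4, 2->2, 3->3, 5->5, 7->7, 8->8, 1->1, 6->6
Step 2: d_i = R_x(i) - R_y(i); compute d_i^2.
  (9-9)^2=0, (4-4)^2=0, (3-2)^2=1, (2-3)^2=1, (5-5)^2=0, (7-7)^2=0, (8-8)^2=0, (1-1)^2=0, (6-6)^2=0
sum(d^2) = 2.
Step 3: rho = 1 - 6*2 / (9*(9^2 - 1)) = 1 - 12/720 = 0.983333.
Step 4: Under H0, t = rho * sqrt((n-2)/(1-rho^2)) = 14.3096 ~ t(7).
Step 5: Two-sided p-value from the t-distribution with 7 df = 0.000002.
Step 6: alpha = 0.05. reject H0.

rho = 0.9833, p = 0.000002, reject H0 at alpha = 0.05.


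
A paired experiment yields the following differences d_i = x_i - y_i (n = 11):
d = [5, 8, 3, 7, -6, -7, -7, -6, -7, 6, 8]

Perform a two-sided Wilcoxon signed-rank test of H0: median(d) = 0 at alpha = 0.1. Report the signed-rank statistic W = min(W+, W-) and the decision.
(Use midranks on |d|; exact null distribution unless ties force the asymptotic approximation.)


Step 1: Drop any zero differences (none here) and take |d_i|.
|d| = [5, 8, 3, 7, 6, 7, 7, 6, 7, 6, 8]
Step 2: Midrank |d_i| (ties get averaged ranks).
ranks: |5|->2, |8|->10.5, |3|->1, |7|->7.5, |6|->4, |7|->7.5, |7|->7.5, |6|->4, |7|->7.5, |6|->4, |8|->10.5
Step 3: Attach original signs; sum ranks with positive sign and with negative sign.
W+ = 2 + 10.5 + 1 + 7.5 + 4 + 10.5 = 35.5
W- = 4 + 7.5 + 7.5 + 4 + 7.5 = 30.5
(Check: W+ + W- = 66 should equal n(n+1)/2 = 66.)
Step 4: Test statistic W = min(W+, W-) = 30.5.
Step 5: Ties in |d|, so use the tie-corrected normal approximation.
        E[W] = n(n+1)/4 = 11*12/4 = 33.
        Tie groups: |d|=6 (t=3), |d|=7 (t=4), |d|=8 (t=2); sum(t^3 - t) = 90.
        Var[W] = n(n+1)(2n+1)/24 - sum(t^3-t)/48 = 3036/24 - 90/48 = 124.625.
        z = (W - E[W]) / sqrt(Var[W]) = (30.5 - 33) / 11.1636 = -0.2239.
        Two-sided p = 2*Phi(z) = 0.822802.
Step 6: alpha = 0.1. fail to reject H0.

W+ = 35.5, W- = 30.5, W = min = 30.5, p = 0.822802, fail to reject H0.


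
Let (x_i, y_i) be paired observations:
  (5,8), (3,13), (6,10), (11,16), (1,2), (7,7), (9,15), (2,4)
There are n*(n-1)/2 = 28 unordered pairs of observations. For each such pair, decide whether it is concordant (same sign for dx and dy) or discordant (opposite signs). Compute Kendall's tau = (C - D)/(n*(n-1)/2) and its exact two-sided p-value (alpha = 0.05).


Step 1: Enumerate the 28 unordered pairs (i,j) with i<j and classify each by sign(x_j-x_i) * sign(y_j-y_i).
  (1,2):dx=-2,dy=+5->D; (1,3):dx=+1,dy=+2->C; (1,4):dx=+6,dy=+8->C; (1,5):dx=-4,dy=-6->C
  (1,6):dx=+2,dy=-1->D; (1,7):dx=+4,dy=+7->C; (1,8):dx=-3,dy=-4->C; (2,3):dx=+3,dy=-3->D
  (2,4):dx=+8,dy=+3->C; (2,5):dx=-2,dy=-11->C; (2,6):dx=+4,dy=-6->D; (2,7):dx=+6,dy=+2->C
  (2,8):dx=-1,dy=-9->C; (3,4):dx=+5,dy=+6->C; (3,5):dx=-5,dy=-8->C; (3,6):dx=+1,dy=-3->D
  (3,7):dx=+3,dy=+5->C; (3,8):dx=-4,dy=-6->C; (4,5):dx=-10,dy=-14->C; (4,6):dx=-4,dy=-9->C
  (4,7):dx=-2,dy=-1->C; (4,8):dx=-9,dy=-12->C; (5,6):dx=+6,dy=+5->C; (5,7):dx=+8,dy=+13->C
  (5,8):dx=+1,dy=+2->C; (6,7):dx=+2,dy=+8->C; (6,8):dx=-5,dy=-3->C; (7,8):dx=-7,dy=-11->C
Step 2: C = 23, D = 5, total pairs = 28.
Step 3: tau = (C - D)/(n(n-1)/2) = (23 - 5)/28 = 0.642857.
Step 4: Exact two-sided p-value (enumerate n! = 40320 permutations of y under H0): p = 0.031151.
Step 5: alpha = 0.05. reject H0.

tau_b = 0.6429 (C=23, D=5), p = 0.031151, reject H0.


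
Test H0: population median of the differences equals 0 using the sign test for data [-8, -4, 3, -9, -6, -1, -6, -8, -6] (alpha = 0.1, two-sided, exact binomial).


Step 1: Discard zero differences. Original n = 9; n_eff = number of nonzero differences = 9.
Nonzero differences (with sign): -8, -4, +3, -9, -6, -1, -6, -8, -6
Step 2: Count signs: positive = 1, negative = 8.
Step 3: Under H0: P(positive) = 0.5, so the number of positives S ~ Bin(9, 0.5).
Step 4: Two-sided exact p-value = sum of Bin(9,0.5) probabilities at or below the observed probability = 0.039062.
Step 5: alpha = 0.1. reject H0.

n_eff = 9, pos = 1, neg = 8, p = 0.039062, reject H0.


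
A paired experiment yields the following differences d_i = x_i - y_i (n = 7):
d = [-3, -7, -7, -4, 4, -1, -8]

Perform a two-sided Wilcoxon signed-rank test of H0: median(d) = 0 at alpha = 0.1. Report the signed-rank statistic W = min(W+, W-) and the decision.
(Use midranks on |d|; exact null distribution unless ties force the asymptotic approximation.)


Step 1: Drop any zero differences (none here) and take |d_i|.
|d| = [3, 7, 7, 4, 4, 1, 8]
Step 2: Midrank |d_i| (ties get averaged ranks).
ranks: |3|->2, |7|->5.5, |7|->5.5, |4|->3.5, |4|->3.5, |1|->1, |8|->7
Step 3: Attach original signs; sum ranks with positive sign and with negative sign.
W+ = 3.5 = 3.5
W- = 2 + 5.5 + 5.5 + 3.5 + 1 + 7 = 24.5
(Check: W+ + W- = 28 should equal n(n+1)/2 = 28.)
Step 4: Test statistic W = min(W+, W-) = 3.5.
Step 5: Ties in |d|, so use the tie-corrected normal approximation.
        E[W] = n(n+1)/4 = 7*8/4 = 14.
        Tie groups: |d|=4 (t=2), |d|=7 (t=2); sum(t^3 - t) = 12.
        Var[W] = n(n+1)(2n+1)/24 - sum(t^3-t)/48 = 840/24 - 12/48 = 34.75.
        z = (W - E[W]) / sqrt(Var[W]) = (3.5 - 14) / 5.8949 = -1.7812.
        Two-sided p = 2*Phi(z) = 0.074880.
Step 6: alpha = 0.1. reject H0.

W+ = 3.5, W- = 24.5, W = min = 3.5, p = 0.074880, reject H0.


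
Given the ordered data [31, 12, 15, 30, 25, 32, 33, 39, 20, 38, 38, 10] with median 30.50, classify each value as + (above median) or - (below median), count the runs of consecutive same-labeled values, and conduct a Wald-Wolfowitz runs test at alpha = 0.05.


Step 1: Compute median = 30.50; label A = above, B = below.
Labels in order: ABBBBAAABAAB  (n_A = 6, n_B = 6)
Step 2: Count runs R = 6.
Step 3: Under H0 (random ordering), E[R] = 2*n_A*n_B/(n_A+n_B) + 1 = 2*6*6/12 + 1 = 7.0000.
        Var[R] = 2*n_A*n_B*(2*n_A*n_B - n_A - n_B) / ((n_A+n_B)^2 * (n_A+n_B-1)) = 4320/1584 = 2.7273.
        SD[R] = 1.6514.
Step 4: Continuity-corrected z = (R + 0.5 - E[R]) / SD[R] = (6 + 0.5 - 7.0000) / 1.6514 = -0.3028.
Step 5: Two-sided p-value via normal approximation = 2*(1 - Phi(|z|)) = 0.762069.
Step 6: alpha = 0.05. fail to reject H0.

R = 6, z = -0.3028, p = 0.762069, fail to reject H0.


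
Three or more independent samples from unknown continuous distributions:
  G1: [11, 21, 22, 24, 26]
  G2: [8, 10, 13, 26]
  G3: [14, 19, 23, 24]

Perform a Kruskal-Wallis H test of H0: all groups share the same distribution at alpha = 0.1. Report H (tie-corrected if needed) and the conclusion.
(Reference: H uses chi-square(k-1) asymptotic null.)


Step 1: Combine all N = 13 observations and assign midranks.
sorted (value, group, rank): (8,G2,1), (10,G2,2), (11,G1,3), (13,G2,4), (14,G3,5), (19,G3,6), (21,G1,7), (22,G1,8), (23,G3,9), (24,G1,10.5), (24,G3,10.5), (26,G1,12.5), (26,G2,12.5)
Step 2: Sum ranks within each group.
R_1 = 41 (n_1 = 5)
R_2 = 19.5 (n_2 = 4)
R_3 = 30.5 (n_3 = 4)
Step 3: H = 12/(N(N+1)) * sum(R_i^2/n_i) - 3(N+1)
     = 12/(13*14) * (41^2/5 + 19.5^2/4 + 30.5^2/4) - 3*14
     = 0.065934 * 663.825 - 42
     = 1.768681.
Step 4: Ties present; correction factor C = 1 - 12/(13^3 - 13) = 0.994505. Corrected H = 1.768681 / 0.994505 = 1.778453.
Step 5: Under H0, H ~ chi^2(2); p-value = 0.410974.
Step 6: alpha = 0.1. fail to reject H0.

H = 1.7785, df = 2, p = 0.410974, fail to reject H0.


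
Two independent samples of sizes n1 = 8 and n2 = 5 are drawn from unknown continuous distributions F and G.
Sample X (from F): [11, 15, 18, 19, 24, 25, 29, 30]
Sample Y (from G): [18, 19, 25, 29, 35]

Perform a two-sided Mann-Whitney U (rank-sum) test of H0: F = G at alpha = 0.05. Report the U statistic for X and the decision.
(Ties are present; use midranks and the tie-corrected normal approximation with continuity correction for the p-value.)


Step 1: Combine and sort all 13 observations; assign midranks.
sorted (value, group): (11,X), (15,X), (18,X), (18,Y), (19,X), (19,Y), (24,X), (25,X), (25,Y), (29,X), (29,Y), (30,X), (35,Y)
ranks: 11->1, 15->2, 18->3.5, 18->3.5, 19->5.5, 19->5.5, 24->7, 25->8.5, 25->8.5, 29->10.5, 29->10.5, 30->12, 35->13
Step 2: Rank sum for X: R1 = 1 + 2 + 3.5 + 5.5 + 7 + 8.5 + 10.5 + 12 = 50.
Step 3: U_X = R1 - n1(n1+1)/2 = 50 - 8*9/2 = 50 - 36 = 14.
       U_Y = n1*n2 - U_X = 40 - 14 = 26.
Step 4: Ties are present, so use the tie-corrected normal approximation (with continuity correction) for the p-value.
Step 5: p-value = 0.418183; compare to alpha = 0.05. fail to reject H0.

U_X = 14, p = 0.418183, fail to reject H0 at alpha = 0.05.


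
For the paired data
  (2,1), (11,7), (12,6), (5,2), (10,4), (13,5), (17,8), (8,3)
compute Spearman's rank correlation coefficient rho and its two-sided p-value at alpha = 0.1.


Step 1: Rank x and y separately (midranks; no ties here).
rank(x): 2->1, 11->5, 12->6, 5->2, 10->4, 13->7, 17->8, 8->3
rank(y): 1->1, 7->7, 6->6, 2->2, 4->4, 5->5, 8->8, 3->3
Step 2: d_i = R_x(i) - R_y(i); compute d_i^2.
  (1-1)^2=0, (5-7)^2=4, (6-6)^2=0, (2-2)^2=0, (4-4)^2=0, (7-5)^2=4, (8-8)^2=0, (3-3)^2=0
sum(d^2) = 8.
Step 3: rho = 1 - 6*8 / (8*(8^2 - 1)) = 1 - 48/504 = 0.904762.
Step 4: Under H0, t = rho * sqrt((n-2)/(1-rho^2)) = 5.2034 ~ t(6).
Step 5: Two-sided p-value from the t-distribution with 6 df = 0.002008.
Step 6: alpha = 0.1. reject H0.

rho = 0.9048, p = 0.002008, reject H0 at alpha = 0.1.


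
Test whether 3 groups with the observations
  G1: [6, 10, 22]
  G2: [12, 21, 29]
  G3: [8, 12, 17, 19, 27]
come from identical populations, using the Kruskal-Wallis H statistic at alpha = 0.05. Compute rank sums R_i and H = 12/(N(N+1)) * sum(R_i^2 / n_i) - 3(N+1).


Step 1: Combine all N = 11 observations and assign midranks.
sorted (value, group, rank): (6,G1,1), (8,G3,2), (10,G1,3), (12,G2,4.5), (12,G3,4.5), (17,G3,6), (19,G3,7), (21,G2,8), (22,G1,9), (27,G3,10), (29,G2,11)
Step 2: Sum ranks within each group.
R_1 = 13 (n_1 = 3)
R_2 = 23.5 (n_2 = 3)
R_3 = 29.5 (n_3 = 5)
Step 3: H = 12/(N(N+1)) * sum(R_i^2/n_i) - 3(N+1)
     = 12/(11*12) * (13^2/3 + 23.5^2/3 + 29.5^2/5) - 3*12
     = 0.090909 * 414.467 - 36
     = 1.678788.
Step 4: Ties present; correction factor C = 1 - 6/(11^3 - 11) = 0.995455. Corrected H = 1.678788 / 0.995455 = 1.686454.
Step 5: Under H0, H ~ chi^2(2); p-value = 0.430320.
Step 6: alpha = 0.05. fail to reject H0.

H = 1.6865, df = 2, p = 0.430320, fail to reject H0.


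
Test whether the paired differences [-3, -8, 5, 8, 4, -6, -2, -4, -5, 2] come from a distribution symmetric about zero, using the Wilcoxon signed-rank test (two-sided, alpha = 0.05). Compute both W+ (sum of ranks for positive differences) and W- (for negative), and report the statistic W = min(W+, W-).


Step 1: Drop any zero differences (none here) and take |d_i|.
|d| = [3, 8, 5, 8, 4, 6, 2, 4, 5, 2]
Step 2: Midrank |d_i| (ties get averaged ranks).
ranks: |3|->3, |8|->9.5, |5|->6.5, |8|->9.5, |4|->4.5, |6|->8, |2|->1.5, |4|->4.5, |5|->6.5, |2|->1.5
Step 3: Attach original signs; sum ranks with positive sign and with negative sign.
W+ = 6.5 + 9.5 + 4.5 + 1.5 = 22
W- = 3 + 9.5 + 8 + 1.5 + 4.5 + 6.5 = 33
(Check: W+ + W- = 55 should equal n(n+1)/2 = 55.)
Step 4: Test statistic W = min(W+, W-) = 22.
Step 5: Ties in |d|, so use the tie-corrected normal approximation.
        E[W] = n(n+1)/4 = 10*11/4 = 27.5.
        Tie groups: |d|=2 (t=2), |d|=4 (t=2), |d|=5 (t=2), |d|=8 (t=2); sum(t^3 - t) = 24.
        Var[W] = n(n+1)(2n+1)/24 - sum(t^3-t)/48 = 2310/24 - 24/48 = 95.75.
        z = (W - E[W]) / sqrt(Var[W]) = (22 - 27.5) / 9.7852 = -0.5621.
        Two-sided p = 2*Phi(z) = 0.574066.
Step 6: alpha = 0.05. fail to reject H0.

W+ = 22, W- = 33, W = min = 22, p = 0.574066, fail to reject H0.


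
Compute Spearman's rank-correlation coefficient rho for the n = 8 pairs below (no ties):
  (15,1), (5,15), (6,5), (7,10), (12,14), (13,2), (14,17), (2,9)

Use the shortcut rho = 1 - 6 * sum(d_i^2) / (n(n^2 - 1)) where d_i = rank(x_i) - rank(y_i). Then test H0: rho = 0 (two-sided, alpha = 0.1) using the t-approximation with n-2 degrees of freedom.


Step 1: Rank x and y separately (midranks; no ties here).
rank(x): 15->8, 5->2, 6->3, 7->4, 12->5, 13->6, 14->7, 2->1
rank(y): 1->1, 15->7, 5->3, 10->5, 14->6, 2->2, 17->8, 9->4
Step 2: d_i = R_x(i) - R_y(i); compute d_i^2.
  (8-1)^2=49, (2-7)^2=25, (3-3)^2=0, (4-5)^2=1, (5-6)^2=1, (6-2)^2=16, (7-8)^2=1, (1-4)^2=9
sum(d^2) = 102.
Step 3: rho = 1 - 6*102 / (8*(8^2 - 1)) = 1 - 612/504 = -0.214286.
Step 4: Under H0, t = rho * sqrt((n-2)/(1-rho^2)) = -0.5374 ~ t(6).
Step 5: Two-sided p-value from the t-distribution with 6 df = 0.610344.
Step 6: alpha = 0.1. fail to reject H0.

rho = -0.2143, p = 0.610344, fail to reject H0 at alpha = 0.1.


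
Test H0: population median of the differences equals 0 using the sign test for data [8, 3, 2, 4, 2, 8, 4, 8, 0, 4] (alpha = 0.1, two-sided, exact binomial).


Step 1: Discard zero differences. Original n = 10; n_eff = number of nonzero differences = 9.
Nonzero differences (with sign): +8, +3, +2, +4, +2, +8, +4, +8, +4
Step 2: Count signs: positive = 9, negative = 0.
Step 3: Under H0: P(positive) = 0.5, so the number of positives S ~ Bin(9, 0.5).
Step 4: Two-sided exact p-value = sum of Bin(9,0.5) probabilities at or below the observed probability = 0.003906.
Step 5: alpha = 0.1. reject H0.

n_eff = 9, pos = 9, neg = 0, p = 0.003906, reject H0.


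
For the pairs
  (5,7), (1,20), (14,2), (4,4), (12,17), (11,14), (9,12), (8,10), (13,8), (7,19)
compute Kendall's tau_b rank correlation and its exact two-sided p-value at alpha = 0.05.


Step 1: Enumerate the 45 unordered pairs (i,j) with i<j and classify each by sign(x_j-x_i) * sign(y_j-y_i).
  (1,2):dx=-4,dy=+13->D; (1,3):dx=+9,dy=-5->D; (1,4):dx=-1,dy=-3->C; (1,5):dx=+7,dy=+10->C
  (1,6):dx=+6,dy=+7->C; (1,7):dx=+4,dy=+5->C; (1,8):dx=+3,dy=+3->C; (1,9):dx=+8,dy=+1->C
  (1,10):dx=+2,dy=+12->C; (2,3):dx=+13,dy=-18->D; (2,4):dx=+3,dy=-16->D; (2,5):dx=+11,dy=-3->D
  (2,6):dx=+10,dy=-6->D; (2,7):dx=+8,dy=-8->D; (2,8):dx=+7,dy=-10->D; (2,9):dx=+12,dy=-12->D
  (2,10):dx=+6,dy=-1->D; (3,4):dx=-10,dy=+2->D; (3,5):dx=-2,dy=+15->D; (3,6):dx=-3,dy=+12->D
  (3,7):dx=-5,dy=+10->D; (3,8):dx=-6,dy=+8->D; (3,9):dx=-1,dy=+6->D; (3,10):dx=-7,dy=+17->D
  (4,5):dx=+8,dy=+13->C; (4,6):dx=+7,dy=+10->C; (4,7):dx=+5,dy=+8->C; (4,8):dx=+4,dy=+6->C
  (4,9):dx=+9,dy=+4->C; (4,10):dx=+3,dy=+15->C; (5,6):dx=-1,dy=-3->C; (5,7):dx=-3,dy=-5->C
  (5,8):dx=-4,dy=-7->C; (5,9):dx=+1,dy=-9->D; (5,10):dx=-5,dy=+2->D; (6,7):dx=-2,dy=-2->C
  (6,8):dx=-3,dy=-4->C; (6,9):dx=+2,dy=-6->D; (6,10):dx=-4,dy=+5->D; (7,8):dx=-1,dy=-2->C
  (7,9):dx=+4,dy=-4->D; (7,10):dx=-2,dy=+7->D; (8,9):dx=+5,dy=-2->D; (8,10):dx=-1,dy=+9->D
  (9,10):dx=-6,dy=+11->D
Step 2: C = 19, D = 26, total pairs = 45.
Step 3: tau = (C - D)/(n(n-1)/2) = (19 - 26)/45 = -0.155556.
Step 4: Exact two-sided p-value (enumerate n! = 3628800 permutations of y under H0): p = 0.600654.
Step 5: alpha = 0.05. fail to reject H0.

tau_b = -0.1556 (C=19, D=26), p = 0.600654, fail to reject H0.


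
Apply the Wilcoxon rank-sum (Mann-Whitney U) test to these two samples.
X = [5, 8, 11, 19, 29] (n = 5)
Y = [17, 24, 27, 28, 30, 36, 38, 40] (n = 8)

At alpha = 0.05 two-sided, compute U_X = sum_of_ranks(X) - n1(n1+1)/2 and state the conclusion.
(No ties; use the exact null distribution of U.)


Step 1: Combine and sort all 13 observations; assign midranks.
sorted (value, group): (5,X), (8,X), (11,X), (17,Y), (19,X), (24,Y), (27,Y), (28,Y), (29,X), (30,Y), (36,Y), (38,Y), (40,Y)
ranks: 5->1, 8->2, 11->3, 17->4, 19->5, 24->6, 27->7, 28->8, 29->9, 30->10, 36->11, 38->12, 40->13
Step 2: Rank sum for X: R1 = 1 + 2 + 3 + 5 + 9 = 20.
Step 3: U_X = R1 - n1(n1+1)/2 = 20 - 5*6/2 = 20 - 15 = 5.
       U_Y = n1*n2 - U_X = 40 - 5 = 35.
Step 4: No ties, so the exact null distribution of U (based on enumerating the C(13,5) = 1287 equally likely rank assignments) gives the two-sided p-value.
Step 5: p-value = 0.029526; compare to alpha = 0.05. reject H0.

U_X = 5, p = 0.029526, reject H0 at alpha = 0.05.


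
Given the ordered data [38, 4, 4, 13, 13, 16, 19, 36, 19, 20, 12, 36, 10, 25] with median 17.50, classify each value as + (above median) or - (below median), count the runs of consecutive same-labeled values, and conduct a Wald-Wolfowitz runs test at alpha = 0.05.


Step 1: Compute median = 17.50; label A = above, B = below.
Labels in order: ABBBBBAAAABABA  (n_A = 7, n_B = 7)
Step 2: Count runs R = 7.
Step 3: Under H0 (random ordering), E[R] = 2*n_A*n_B/(n_A+n_B) + 1 = 2*7*7/14 + 1 = 8.0000.
        Var[R] = 2*n_A*n_B*(2*n_A*n_B - n_A - n_B) / ((n_A+n_B)^2 * (n_A+n_B-1)) = 8232/2548 = 3.2308.
        SD[R] = 1.7974.
Step 4: Continuity-corrected z = (R + 0.5 - E[R]) / SD[R] = (7 + 0.5 - 8.0000) / 1.7974 = -0.2782.
Step 5: Two-sided p-value via normal approximation = 2*(1 - Phi(|z|)) = 0.780879.
Step 6: alpha = 0.05. fail to reject H0.

R = 7, z = -0.2782, p = 0.780879, fail to reject H0.


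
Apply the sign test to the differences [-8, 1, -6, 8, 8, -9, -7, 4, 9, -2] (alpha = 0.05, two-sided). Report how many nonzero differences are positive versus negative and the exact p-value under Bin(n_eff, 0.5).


Step 1: Discard zero differences. Original n = 10; n_eff = number of nonzero differences = 10.
Nonzero differences (with sign): -8, +1, -6, +8, +8, -9, -7, +4, +9, -2
Step 2: Count signs: positive = 5, negative = 5.
Step 3: Under H0: P(positive) = 0.5, so the number of positives S ~ Bin(10, 0.5).
Step 4: Two-sided exact p-value = sum of Bin(10,0.5) probabilities at or below the observed probability = 1.000000.
Step 5: alpha = 0.05. fail to reject H0.

n_eff = 10, pos = 5, neg = 5, p = 1.000000, fail to reject H0.


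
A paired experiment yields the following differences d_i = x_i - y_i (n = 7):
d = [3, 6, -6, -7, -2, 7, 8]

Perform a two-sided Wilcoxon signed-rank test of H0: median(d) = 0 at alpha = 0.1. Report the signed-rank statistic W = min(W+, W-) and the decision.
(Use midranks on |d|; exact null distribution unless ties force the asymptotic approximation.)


Step 1: Drop any zero differences (none here) and take |d_i|.
|d| = [3, 6, 6, 7, 2, 7, 8]
Step 2: Midrank |d_i| (ties get averaged ranks).
ranks: |3|->2, |6|->3.5, |6|->3.5, |7|->5.5, |2|->1, |7|->5.5, |8|->7
Step 3: Attach original signs; sum ranks with positive sign and with negative sign.
W+ = 2 + 3.5 + 5.5 + 7 = 18
W- = 3.5 + 5.5 + 1 = 10
(Check: W+ + W- = 28 should equal n(n+1)/2 = 28.)
Step 4: Test statistic W = min(W+, W-) = 10.
Step 5: Ties in |d|, so use the tie-corrected normal approximation.
        E[W] = n(n+1)/4 = 7*8/4 = 14.
        Tie groups: |d|=6 (t=2), |d|=7 (t=2); sum(t^3 - t) = 12.
        Var[W] = n(n+1)(2n+1)/24 - sum(t^3-t)/48 = 840/24 - 12/48 = 34.75.
        z = (W - E[W]) / sqrt(Var[W]) = (10 - 14) / 5.8949 = -0.6786.
        Two-sided p = 2*Phi(z) = 0.497422.
Step 6: alpha = 0.1. fail to reject H0.

W+ = 18, W- = 10, W = min = 10, p = 0.497422, fail to reject H0.


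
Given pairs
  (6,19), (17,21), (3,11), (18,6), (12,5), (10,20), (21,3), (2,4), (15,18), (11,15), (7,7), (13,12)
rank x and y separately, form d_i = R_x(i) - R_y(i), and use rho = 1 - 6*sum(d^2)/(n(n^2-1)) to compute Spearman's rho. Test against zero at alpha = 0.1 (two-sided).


Step 1: Rank x and y separately (midranks; no ties here).
rank(x): 6->3, 17->10, 3->2, 18->11, 12->7, 10->5, 21->12, 2->1, 15->9, 11->6, 7->4, 13->8
rank(y): 19->10, 21->12, 11->6, 6->4, 5->3, 20->11, 3->1, 4->2, 18->9, 15->8, 7->5, 12->7
Step 2: d_i = R_x(i) - R_y(i); compute d_i^2.
  (3-10)^2=49, (10-12)^2=4, (2-6)^2=16, (11-4)^2=49, (7-3)^2=16, (5-11)^2=36, (12-1)^2=121, (1-2)^2=1, (9-9)^2=0, (6-8)^2=4, (4-5)^2=1, (8-7)^2=1
sum(d^2) = 298.
Step 3: rho = 1 - 6*298 / (12*(12^2 - 1)) = 1 - 1788/1716 = -0.041958.
Step 4: Under H0, t = rho * sqrt((n-2)/(1-rho^2)) = -0.1328 ~ t(10).
Step 5: Two-sided p-value from the t-distribution with 10 df = 0.896986.
Step 6: alpha = 0.1. fail to reject H0.

rho = -0.0420, p = 0.896986, fail to reject H0 at alpha = 0.1.


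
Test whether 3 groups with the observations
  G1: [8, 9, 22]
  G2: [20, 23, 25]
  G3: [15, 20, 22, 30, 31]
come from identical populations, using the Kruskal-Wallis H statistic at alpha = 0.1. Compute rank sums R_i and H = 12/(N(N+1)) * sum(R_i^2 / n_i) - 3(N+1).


Step 1: Combine all N = 11 observations and assign midranks.
sorted (value, group, rank): (8,G1,1), (9,G1,2), (15,G3,3), (20,G2,4.5), (20,G3,4.5), (22,G1,6.5), (22,G3,6.5), (23,G2,8), (25,G2,9), (30,G3,10), (31,G3,11)
Step 2: Sum ranks within each group.
R_1 = 9.5 (n_1 = 3)
R_2 = 21.5 (n_2 = 3)
R_3 = 35 (n_3 = 5)
Step 3: H = 12/(N(N+1)) * sum(R_i^2/n_i) - 3(N+1)
     = 12/(11*12) * (9.5^2/3 + 21.5^2/3 + 35^2/5) - 3*12
     = 0.090909 * 429.167 - 36
     = 3.015152.
Step 4: Ties present; correction factor C = 1 - 12/(11^3 - 11) = 0.990909. Corrected H = 3.015152 / 0.990909 = 3.042813.
Step 5: Under H0, H ~ chi^2(2); p-value = 0.218404.
Step 6: alpha = 0.1. fail to reject H0.

H = 3.0428, df = 2, p = 0.218404, fail to reject H0.


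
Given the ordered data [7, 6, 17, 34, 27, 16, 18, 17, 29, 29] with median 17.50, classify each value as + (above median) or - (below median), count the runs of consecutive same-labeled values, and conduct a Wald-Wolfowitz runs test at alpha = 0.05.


Step 1: Compute median = 17.50; label A = above, B = below.
Labels in order: BBBAABABAA  (n_A = 5, n_B = 5)
Step 2: Count runs R = 6.
Step 3: Under H0 (random ordering), E[R] = 2*n_A*n_B/(n_A+n_B) + 1 = 2*5*5/10 + 1 = 6.0000.
        Var[R] = 2*n_A*n_B*(2*n_A*n_B - n_A - n_B) / ((n_A+n_B)^2 * (n_A+n_B-1)) = 2000/900 = 2.2222.
        SD[R] = 1.4907.
Step 4: R = E[R], so z = 0 with no continuity correction.
Step 5: Two-sided p-value via normal approximation = 2*(1 - Phi(|z|)) = 1.000000.
Step 6: alpha = 0.05. fail to reject H0.

R = 6, z = 0.0000, p = 1.000000, fail to reject H0.


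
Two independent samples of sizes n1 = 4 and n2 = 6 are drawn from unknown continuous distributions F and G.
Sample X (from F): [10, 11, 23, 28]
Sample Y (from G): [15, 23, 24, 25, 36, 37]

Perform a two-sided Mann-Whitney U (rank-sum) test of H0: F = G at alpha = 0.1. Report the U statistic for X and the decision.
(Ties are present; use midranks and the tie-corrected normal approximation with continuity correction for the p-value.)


Step 1: Combine and sort all 10 observations; assign midranks.
sorted (value, group): (10,X), (11,X), (15,Y), (23,X), (23,Y), (24,Y), (25,Y), (28,X), (36,Y), (37,Y)
ranks: 10->1, 11->2, 15->3, 23->4.5, 23->4.5, 24->6, 25->7, 28->8, 36->9, 37->10
Step 2: Rank sum for X: R1 = 1 + 2 + 4.5 + 8 = 15.5.
Step 3: U_X = R1 - n1(n1+1)/2 = 15.5 - 4*5/2 = 15.5 - 10 = 5.5.
       U_Y = n1*n2 - U_X = 24 - 5.5 = 18.5.
Step 4: Ties are present, so use the tie-corrected normal approximation (with continuity correction) for the p-value.
Step 5: p-value = 0.199458; compare to alpha = 0.1. fail to reject H0.

U_X = 5.5, p = 0.199458, fail to reject H0 at alpha = 0.1.


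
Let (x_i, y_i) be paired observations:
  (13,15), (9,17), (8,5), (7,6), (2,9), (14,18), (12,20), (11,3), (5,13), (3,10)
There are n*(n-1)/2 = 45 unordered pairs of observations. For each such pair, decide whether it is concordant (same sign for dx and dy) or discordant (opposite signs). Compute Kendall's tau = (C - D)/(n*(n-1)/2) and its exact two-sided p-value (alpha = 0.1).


Step 1: Enumerate the 45 unordered pairs (i,j) with i<j and classify each by sign(x_j-x_i) * sign(y_j-y_i).
  (1,2):dx=-4,dy=+2->D; (1,3):dx=-5,dy=-10->C; (1,4):dx=-6,dy=-9->C; (1,5):dx=-11,dy=-6->C
  (1,6):dx=+1,dy=+3->C; (1,7):dx=-1,dy=+5->D; (1,8):dx=-2,dy=-12->C; (1,9):dx=-8,dy=-2->C
  (1,10):dx=-10,dy=-5->C; (2,3):dx=-1,dy=-12->C; (2,4):dx=-2,dy=-11->C; (2,5):dx=-7,dy=-8->C
  (2,6):dx=+5,dy=+1->C; (2,7):dx=+3,dy=+3->C; (2,8):dx=+2,dy=-14->D; (2,9):dx=-4,dy=-4->C
  (2,10):dx=-6,dy=-7->C; (3,4):dx=-1,dy=+1->D; (3,5):dx=-6,dy=+4->D; (3,6):dx=+6,dy=+13->C
  (3,7):dx=+4,dy=+15->C; (3,8):dx=+3,dy=-2->D; (3,9):dx=-3,dy=+8->D; (3,10):dx=-5,dy=+5->D
  (4,5):dx=-5,dy=+3->D; (4,6):dx=+7,dy=+12->C; (4,7):dx=+5,dy=+14->C; (4,8):dx=+4,dy=-3->D
  (4,9):dx=-2,dy=+7->D; (4,10):dx=-4,dy=+4->D; (5,6):dx=+12,dy=+9->C; (5,7):dx=+10,dy=+11->C
  (5,8):dx=+9,dy=-6->D; (5,9):dx=+3,dy=+4->C; (5,10):dx=+1,dy=+1->C; (6,7):dx=-2,dy=+2->D
  (6,8):dx=-3,dy=-15->C; (6,9):dx=-9,dy=-5->C; (6,10):dx=-11,dy=-8->C; (7,8):dx=-1,dy=-17->C
  (7,9):dx=-7,dy=-7->C; (7,10):dx=-9,dy=-10->C; (8,9):dx=-6,dy=+10->D; (8,10):dx=-8,dy=+7->D
  (9,10):dx=-2,dy=-3->C
Step 2: C = 29, D = 16, total pairs = 45.
Step 3: tau = (C - D)/(n(n-1)/2) = (29 - 16)/45 = 0.288889.
Step 4: Exact two-sided p-value (enumerate n! = 3628800 permutations of y under H0): p = 0.291248.
Step 5: alpha = 0.1. fail to reject H0.

tau_b = 0.2889 (C=29, D=16), p = 0.291248, fail to reject H0.


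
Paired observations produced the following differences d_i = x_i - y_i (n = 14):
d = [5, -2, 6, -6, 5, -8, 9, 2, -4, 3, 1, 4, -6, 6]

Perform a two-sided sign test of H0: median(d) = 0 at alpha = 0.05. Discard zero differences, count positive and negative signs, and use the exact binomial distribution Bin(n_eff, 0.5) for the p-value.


Step 1: Discard zero differences. Original n = 14; n_eff = number of nonzero differences = 14.
Nonzero differences (with sign): +5, -2, +6, -6, +5, -8, +9, +2, -4, +3, +1, +4, -6, +6
Step 2: Count signs: positive = 9, negative = 5.
Step 3: Under H0: P(positive) = 0.5, so the number of positives S ~ Bin(14, 0.5).
Step 4: Two-sided exact p-value = sum of Bin(14,0.5) probabilities at or below the observed probability = 0.423950.
Step 5: alpha = 0.05. fail to reject H0.

n_eff = 14, pos = 9, neg = 5, p = 0.423950, fail to reject H0.


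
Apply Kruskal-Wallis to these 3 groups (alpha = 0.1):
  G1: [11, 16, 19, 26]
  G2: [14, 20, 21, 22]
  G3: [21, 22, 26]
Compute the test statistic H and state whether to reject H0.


Step 1: Combine all N = 11 observations and assign midranks.
sorted (value, group, rank): (11,G1,1), (14,G2,2), (16,G1,3), (19,G1,4), (20,G2,5), (21,G2,6.5), (21,G3,6.5), (22,G2,8.5), (22,G3,8.5), (26,G1,10.5), (26,G3,10.5)
Step 2: Sum ranks within each group.
R_1 = 18.5 (n_1 = 4)
R_2 = 22 (n_2 = 4)
R_3 = 25.5 (n_3 = 3)
Step 3: H = 12/(N(N+1)) * sum(R_i^2/n_i) - 3(N+1)
     = 12/(11*12) * (18.5^2/4 + 22^2/4 + 25.5^2/3) - 3*12
     = 0.090909 * 423.312 - 36
     = 2.482955.
Step 4: Ties present; correction factor C = 1 - 18/(11^3 - 11) = 0.986364. Corrected H = 2.482955 / 0.986364 = 2.517281.
Step 5: Under H0, H ~ chi^2(2); p-value = 0.284040.
Step 6: alpha = 0.1. fail to reject H0.

H = 2.5173, df = 2, p = 0.284040, fail to reject H0.


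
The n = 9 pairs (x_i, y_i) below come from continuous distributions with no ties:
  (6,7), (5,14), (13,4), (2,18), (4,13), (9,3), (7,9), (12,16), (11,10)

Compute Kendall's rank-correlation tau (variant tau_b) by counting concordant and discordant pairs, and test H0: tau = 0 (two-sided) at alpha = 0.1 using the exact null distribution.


Step 1: Enumerate the 36 unordered pairs (i,j) with i<j and classify each by sign(x_j-x_i) * sign(y_j-y_i).
  (1,2):dx=-1,dy=+7->D; (1,3):dx=+7,dy=-3->D; (1,4):dx=-4,dy=+11->D; (1,5):dx=-2,dy=+6->D
  (1,6):dx=+3,dy=-4->D; (1,7):dx=+1,dy=+2->C; (1,8):dx=+6,dy=+9->C; (1,9):dx=+5,dy=+3->C
  (2,3):dx=+8,dy=-10->D; (2,4):dx=-3,dy=+4->D; (2,5):dx=-1,dy=-1->C; (2,6):dx=+4,dy=-11->D
  (2,7):dx=+2,dy=-5->D; (2,8):dx=+7,dy=+2->C; (2,9):dx=+6,dy=-4->D; (3,4):dx=-11,dy=+14->D
  (3,5):dx=-9,dy=+9->D; (3,6):dx=-4,dy=-1->C; (3,7):dx=-6,dy=+5->D; (3,8):dx=-1,dy=+12->D
  (3,9):dx=-2,dy=+6->D; (4,5):dx=+2,dy=-5->D; (4,6):dx=+7,dy=-15->D; (4,7):dx=+5,dy=-9->D
  (4,8):dx=+10,dy=-2->D; (4,9):dx=+9,dy=-8->D; (5,6):dx=+5,dy=-10->D; (5,7):dx=+3,dy=-4->D
  (5,8):dx=+8,dy=+3->C; (5,9):dx=+7,dy=-3->D; (6,7):dx=-2,dy=+6->D; (6,8):dx=+3,dy=+13->C
  (6,9):dx=+2,dy=+7->C; (7,8):dx=+5,dy=+7->C; (7,9):dx=+4,dy=+1->C; (8,9):dx=-1,dy=-6->C
Step 2: C = 12, D = 24, total pairs = 36.
Step 3: tau = (C - D)/(n(n-1)/2) = (12 - 24)/36 = -0.333333.
Step 4: Exact two-sided p-value (enumerate n! = 362880 permutations of y under H0): p = 0.259518.
Step 5: alpha = 0.1. fail to reject H0.

tau_b = -0.3333 (C=12, D=24), p = 0.259518, fail to reject H0.


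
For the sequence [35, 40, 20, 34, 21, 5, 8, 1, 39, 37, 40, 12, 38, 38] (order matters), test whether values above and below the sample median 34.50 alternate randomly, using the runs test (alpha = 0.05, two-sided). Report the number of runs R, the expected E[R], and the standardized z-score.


Step 1: Compute median = 34.50; label A = above, B = below.
Labels in order: AABBBBBBAAABAA  (n_A = 7, n_B = 7)
Step 2: Count runs R = 5.
Step 3: Under H0 (random ordering), E[R] = 2*n_A*n_B/(n_A+n_B) + 1 = 2*7*7/14 + 1 = 8.0000.
        Var[R] = 2*n_A*n_B*(2*n_A*n_B - n_A - n_B) / ((n_A+n_B)^2 * (n_A+n_B-1)) = 8232/2548 = 3.2308.
        SD[R] = 1.7974.
Step 4: Continuity-corrected z = (R + 0.5 - E[R]) / SD[R] = (5 + 0.5 - 8.0000) / 1.7974 = -1.3909.
Step 5: Two-sided p-value via normal approximation = 2*(1 - Phi(|z|)) = 0.164264.
Step 6: alpha = 0.05. fail to reject H0.

R = 5, z = -1.3909, p = 0.164264, fail to reject H0.


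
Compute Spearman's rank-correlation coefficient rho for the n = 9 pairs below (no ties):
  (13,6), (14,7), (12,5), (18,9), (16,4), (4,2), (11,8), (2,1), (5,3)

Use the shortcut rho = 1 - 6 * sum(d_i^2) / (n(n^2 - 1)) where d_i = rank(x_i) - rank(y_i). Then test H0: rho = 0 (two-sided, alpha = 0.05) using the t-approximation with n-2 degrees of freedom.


Step 1: Rank x and y separately (midranks; no ties here).
rank(x): 13->6, 14->7, 12->5, 18->9, 16->8, 4->2, 11->4, 2->1, 5->3
rank(y): 6->6, 7->7, 5->5, 9->9, 4->4, 2->2, 8->8, 1->1, 3->3
Step 2: d_i = R_x(i) - R_y(i); compute d_i^2.
  (6-6)^2=0, (7-7)^2=0, (5-5)^2=0, (9-9)^2=0, (8-4)^2=16, (2-2)^2=0, (4-8)^2=16, (1-1)^2=0, (3-3)^2=0
sum(d^2) = 32.
Step 3: rho = 1 - 6*32 / (9*(9^2 - 1)) = 1 - 192/720 = 0.733333.
Step 4: Under H0, t = rho * sqrt((n-2)/(1-rho^2)) = 2.8538 ~ t(7).
Step 5: Two-sided p-value from the t-distribution with 7 df = 0.024554.
Step 6: alpha = 0.05. reject H0.

rho = 0.7333, p = 0.024554, reject H0 at alpha = 0.05.


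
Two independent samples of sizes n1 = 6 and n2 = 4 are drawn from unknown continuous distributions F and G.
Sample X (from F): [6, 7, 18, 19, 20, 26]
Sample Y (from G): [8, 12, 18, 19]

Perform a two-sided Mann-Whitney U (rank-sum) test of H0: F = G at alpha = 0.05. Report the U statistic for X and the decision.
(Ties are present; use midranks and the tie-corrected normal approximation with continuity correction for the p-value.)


Step 1: Combine and sort all 10 observations; assign midranks.
sorted (value, group): (6,X), (7,X), (8,Y), (12,Y), (18,X), (18,Y), (19,X), (19,Y), (20,X), (26,X)
ranks: 6->1, 7->2, 8->3, 12->4, 18->5.5, 18->5.5, 19->7.5, 19->7.5, 20->9, 26->10
Step 2: Rank sum for X: R1 = 1 + 2 + 5.5 + 7.5 + 9 + 10 = 35.
Step 3: U_X = R1 - n1(n1+1)/2 = 35 - 6*7/2 = 35 - 21 = 14.
       U_Y = n1*n2 - U_X = 24 - 14 = 10.
Step 4: Ties are present, so use the tie-corrected normal approximation (with continuity correction) for the p-value.
Step 5: p-value = 0.747637; compare to alpha = 0.05. fail to reject H0.

U_X = 14, p = 0.747637, fail to reject H0 at alpha = 0.05.


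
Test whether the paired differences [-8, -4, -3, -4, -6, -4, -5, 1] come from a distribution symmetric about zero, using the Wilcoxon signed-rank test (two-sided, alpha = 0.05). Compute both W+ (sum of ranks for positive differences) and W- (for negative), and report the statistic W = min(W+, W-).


Step 1: Drop any zero differences (none here) and take |d_i|.
|d| = [8, 4, 3, 4, 6, 4, 5, 1]
Step 2: Midrank |d_i| (ties get averaged ranks).
ranks: |8|->8, |4|->4, |3|->2, |4|->4, |6|->7, |4|->4, |5|->6, |1|->1
Step 3: Attach original signs; sum ranks with positive sign and with negative sign.
W+ = 1 = 1
W- = 8 + 4 + 2 + 4 + 7 + 4 + 6 = 35
(Check: W+ + W- = 36 should equal n(n+1)/2 = 36.)
Step 4: Test statistic W = min(W+, W-) = 1.
Step 5: Ties in |d|, so use the tie-corrected normal approximation.
        E[W] = n(n+1)/4 = 8*9/4 = 18.
        Tie groups: |d|=4 (t=3); sum(t^3 - t) = 24.
        Var[W] = n(n+1)(2n+1)/24 - sum(t^3-t)/48 = 1224/24 - 24/48 = 50.5.
        z = (W - E[W]) / sqrt(Var[W]) = (1 - 18) / 7.1063 = -2.3922.
        Two-sided p = 2*Phi(z) = 0.016746.
Step 6: alpha = 0.05. reject H0.

W+ = 1, W- = 35, W = min = 1, p = 0.016746, reject H0.
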